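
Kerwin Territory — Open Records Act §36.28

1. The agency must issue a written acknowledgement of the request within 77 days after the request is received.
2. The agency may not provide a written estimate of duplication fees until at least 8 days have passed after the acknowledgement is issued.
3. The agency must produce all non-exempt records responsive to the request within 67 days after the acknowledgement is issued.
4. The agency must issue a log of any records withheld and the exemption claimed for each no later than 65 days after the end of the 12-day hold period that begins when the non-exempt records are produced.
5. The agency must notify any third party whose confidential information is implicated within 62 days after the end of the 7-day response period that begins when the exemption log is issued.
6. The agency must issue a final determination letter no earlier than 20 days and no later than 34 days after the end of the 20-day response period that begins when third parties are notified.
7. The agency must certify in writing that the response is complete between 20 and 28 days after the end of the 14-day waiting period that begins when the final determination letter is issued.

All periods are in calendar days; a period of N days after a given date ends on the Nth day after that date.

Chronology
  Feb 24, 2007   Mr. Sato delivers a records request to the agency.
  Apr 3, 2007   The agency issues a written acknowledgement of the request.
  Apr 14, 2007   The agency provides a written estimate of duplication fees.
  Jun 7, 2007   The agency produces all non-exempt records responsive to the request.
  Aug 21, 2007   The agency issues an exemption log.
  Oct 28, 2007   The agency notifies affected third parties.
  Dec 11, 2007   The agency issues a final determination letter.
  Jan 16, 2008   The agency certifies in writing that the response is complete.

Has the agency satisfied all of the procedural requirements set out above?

Step 1 — counting 77 days from Feb 24, 2007 (when the request is received) gives a deadline of May 12, 2007; done Apr 3, 2007 — timely.
Step 2 — must wait 8 days from Apr 3, 2007 (when the acknowledgement is issued), so not before Apr 11, 2007; done Apr 14, 2007, after the minimum wait.
Step 3 — counting 67 days from Apr 3, 2007 (when the acknowledgement is issued) gives a deadline of Jun 9, 2007; completed Jun 7, 2007, before the deadline.
Step 4 — counting 65 days from Jun 19, 2007 (end of the 12-day hold period, which began when the non-exempt records are produced on Jun 7, 2007) gives a deadline of Aug 23, 2007; Aug 21, 2007 is within that limit.
Step 5 — counting 62 days from Aug 28, 2007 (end of the 7-day response period, which began when the exemption log is issued on Aug 21, 2007) gives a deadline of Oct 29, 2007; done Oct 28, 2007 — timely.
Step 6 — 20 and 34 days from Nov 17, 2007 (end of the 20-day response period, which began when third parties are notified on Oct 28, 2007) are Dec 7, 2007 and Dec 21, 2007 respectively; done Dec 11, 2007 — within the window.
Step 7 — 20 and 28 days from Dec 25, 2007 (end of the 14-day waiting period, which began when the final determination letter is issued on Dec 11, 2007) are Jan 14, 2008 and Jan 22, 2008 respectively; Jan 16, 2008 falls inside that range.

Yes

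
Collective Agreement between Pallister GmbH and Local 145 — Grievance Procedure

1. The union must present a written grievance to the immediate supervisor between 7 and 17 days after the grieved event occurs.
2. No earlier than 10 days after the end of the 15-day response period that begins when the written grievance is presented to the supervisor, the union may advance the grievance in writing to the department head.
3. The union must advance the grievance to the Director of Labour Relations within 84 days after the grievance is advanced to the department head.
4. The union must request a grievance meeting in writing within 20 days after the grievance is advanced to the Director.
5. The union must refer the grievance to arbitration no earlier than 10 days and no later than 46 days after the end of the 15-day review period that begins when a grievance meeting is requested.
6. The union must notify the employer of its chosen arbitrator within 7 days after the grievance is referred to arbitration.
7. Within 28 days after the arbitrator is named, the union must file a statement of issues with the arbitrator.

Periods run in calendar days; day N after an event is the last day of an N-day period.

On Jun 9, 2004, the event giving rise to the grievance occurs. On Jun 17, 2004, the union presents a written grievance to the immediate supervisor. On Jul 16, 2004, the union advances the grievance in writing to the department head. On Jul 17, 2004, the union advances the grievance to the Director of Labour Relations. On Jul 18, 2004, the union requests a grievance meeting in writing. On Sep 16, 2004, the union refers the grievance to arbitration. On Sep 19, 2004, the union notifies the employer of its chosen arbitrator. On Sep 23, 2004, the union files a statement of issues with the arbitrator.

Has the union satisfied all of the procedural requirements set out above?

Step 1: the window is 7–17 days after Jun 9, 2004 (when the grieved event occurs), so Jun 16, 2004 through Jun 26, 2004; done Jun 17, 2004 — within the window.
Step 2: the earliest permitted date is 10 days after Jul 2, 2004 (end of the 15-day response period, which began when the written grievance is presented to the supervisor on Jun 17, 2004), i.e. Jul 12, 2004; Jul 16, 2004 is on or after that date.
Step 3: 84 days after Jul 16, 2004 (when the grievance is advanced to the department head) is Oct 8, 2004; done Jul 17, 2004 — timely.
Step 4: 20 days after Jul 17, 2004 (when the grievance is advanced to the Director) is Aug 6, 2004; done Jul 18, 2004 — timely.
Step 5: the window is 10–46 days after Aug 2, 2004 (end of the 15-day review period, which began when a grievance meeting is requested on Jul 18, 2004), so Aug 12, 2004 through Sep 17, 2004; Sep 16, 2004 falls inside that range.
Step 6: 7 days after Sep 16, 2004 (when the grievance is referred to arbitration) is Sep 23, 2004; done Sep 19, 2004 — timely.
Step 7: 28 days after Sep 19, 2004 (when the arbitrator is named) is Oct 17, 2004; completed Sep 23, 2004, before the deadline.

Yes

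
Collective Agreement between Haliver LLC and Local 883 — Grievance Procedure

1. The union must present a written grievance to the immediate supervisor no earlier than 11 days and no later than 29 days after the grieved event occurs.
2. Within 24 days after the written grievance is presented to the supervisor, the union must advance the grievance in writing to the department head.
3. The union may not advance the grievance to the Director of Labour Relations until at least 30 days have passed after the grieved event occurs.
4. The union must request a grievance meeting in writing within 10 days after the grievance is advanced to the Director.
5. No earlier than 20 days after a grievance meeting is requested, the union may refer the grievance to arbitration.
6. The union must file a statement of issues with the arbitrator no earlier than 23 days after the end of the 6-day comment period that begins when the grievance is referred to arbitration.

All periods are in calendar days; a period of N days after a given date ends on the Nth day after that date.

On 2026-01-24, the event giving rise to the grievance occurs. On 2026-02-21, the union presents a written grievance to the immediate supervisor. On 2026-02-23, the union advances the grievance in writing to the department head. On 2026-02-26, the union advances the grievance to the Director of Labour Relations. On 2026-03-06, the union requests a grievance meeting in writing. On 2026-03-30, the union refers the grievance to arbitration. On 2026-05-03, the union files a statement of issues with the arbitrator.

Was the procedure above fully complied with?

Yes

Step 1 — 11 and 29 days from 2026-01-24 (when the grieved event occurs) are 2026-02-04 and 2026-02-22 respectively; done 2026-02-21 — within the window.
Step 2 — counting 24 days from 2026-02-21 (when the written grievance is presented to the supervisor) gives a deadline of 2026-03-17; 2026-02-23 is within that limit.
Step 3 — must wait 30 days from 2026-01-24 (when the grieved event occurs), so not before 2026-02-23; 2026-02-26 is on or after that date.
Step 4 — counting 10 days from 2026-02-26 (when the grievance is advanced to the Director) gives a deadline of 2026-03-08; completed 2026-03-06, before the deadline.
Step 5 — must wait 20 days from 2026-03-06 (when a grievance meeting is requested), so not before 2026-03-26; done 2026-03-30, after the minimum wait.
Step 6 — must wait 23 days from 2026-04-05 (end of the 6-day comment period, which began when the grievance is referred to arbitration on 2026-03-30), so not before 2026-04-28; 2026-05-03 is on or after that date.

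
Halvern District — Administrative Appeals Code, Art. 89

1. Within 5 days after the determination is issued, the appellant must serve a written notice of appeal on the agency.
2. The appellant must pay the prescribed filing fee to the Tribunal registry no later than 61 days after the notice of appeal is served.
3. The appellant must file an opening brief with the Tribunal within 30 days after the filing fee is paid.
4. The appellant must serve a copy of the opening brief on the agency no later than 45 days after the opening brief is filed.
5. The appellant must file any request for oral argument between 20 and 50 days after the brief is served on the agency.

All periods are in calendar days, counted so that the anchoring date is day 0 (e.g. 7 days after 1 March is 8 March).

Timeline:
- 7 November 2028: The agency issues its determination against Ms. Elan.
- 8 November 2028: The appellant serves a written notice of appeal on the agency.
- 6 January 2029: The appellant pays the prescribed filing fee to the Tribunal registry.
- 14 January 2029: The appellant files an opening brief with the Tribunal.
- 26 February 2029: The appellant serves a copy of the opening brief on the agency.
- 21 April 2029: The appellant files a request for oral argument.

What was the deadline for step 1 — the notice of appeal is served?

12 November 2028

Step 1 runs from 7 November 2028, when the determination is issued. 5 days after 7 November 2028 is 12 November 2028.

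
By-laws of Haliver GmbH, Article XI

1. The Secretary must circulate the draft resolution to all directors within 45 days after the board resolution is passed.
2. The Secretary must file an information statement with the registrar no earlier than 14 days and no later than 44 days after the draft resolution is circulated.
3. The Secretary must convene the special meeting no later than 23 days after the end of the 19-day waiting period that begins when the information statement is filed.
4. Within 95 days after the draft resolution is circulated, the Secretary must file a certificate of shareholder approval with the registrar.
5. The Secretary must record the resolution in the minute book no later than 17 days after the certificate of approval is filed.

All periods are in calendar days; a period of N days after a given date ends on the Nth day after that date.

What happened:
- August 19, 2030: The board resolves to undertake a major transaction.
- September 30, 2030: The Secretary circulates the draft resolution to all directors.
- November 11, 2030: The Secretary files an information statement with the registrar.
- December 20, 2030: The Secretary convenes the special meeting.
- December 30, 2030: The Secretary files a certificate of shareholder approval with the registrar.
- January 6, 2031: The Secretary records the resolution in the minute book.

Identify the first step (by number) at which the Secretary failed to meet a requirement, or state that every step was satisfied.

Step 1: 45 days after August 19, 2030 (when the board resolution is passed) is October 3, 2030; done September 30, 2030 — timely.
Step 2: the window is 14–44 days after September 30, 2030 (when the draft resolution is circulated), so October 14, 2030 through November 13, 2030; done November 11, 2030 — within the window.
Step 3: 23 days after November 30, 2030 (end of the 19-day waiting period, which began when the information statement is filed on November 11, 2030) is December 23, 2030; done December 20, 2030 — timely.
Step 4: 95 days after September 30, 2030 (when the draft resolution is circulated) is January 3, 2031; completed December 30, 2030, before the deadline.
Step 5: 17 days after December 30, 2030 (when the certificate of approval is filed) is January 16, 2031; January 6, 2031 is within that limit.

None — every step was satisfied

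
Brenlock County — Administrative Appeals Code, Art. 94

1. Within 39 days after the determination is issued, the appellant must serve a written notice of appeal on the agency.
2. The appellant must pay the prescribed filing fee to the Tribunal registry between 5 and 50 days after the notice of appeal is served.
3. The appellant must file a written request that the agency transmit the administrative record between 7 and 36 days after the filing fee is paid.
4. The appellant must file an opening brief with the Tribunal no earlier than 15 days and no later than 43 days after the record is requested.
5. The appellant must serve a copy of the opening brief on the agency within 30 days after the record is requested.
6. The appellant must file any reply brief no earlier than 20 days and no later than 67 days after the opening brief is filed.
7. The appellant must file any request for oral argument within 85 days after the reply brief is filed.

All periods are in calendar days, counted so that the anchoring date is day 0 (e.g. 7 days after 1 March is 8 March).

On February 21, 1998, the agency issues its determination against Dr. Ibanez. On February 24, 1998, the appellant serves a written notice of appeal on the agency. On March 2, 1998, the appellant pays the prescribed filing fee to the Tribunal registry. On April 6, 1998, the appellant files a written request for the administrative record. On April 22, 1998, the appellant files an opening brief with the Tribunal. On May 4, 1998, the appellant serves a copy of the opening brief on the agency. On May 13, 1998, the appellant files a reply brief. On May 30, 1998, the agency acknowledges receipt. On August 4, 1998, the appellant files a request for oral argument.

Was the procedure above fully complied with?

Step 1: 39 days after February 21, 1998 (when the determination is issued) is April 1, 1998; February 24, 1998 is within that limit.
Step 2: the window is 5–50 days after February 24, 1998 (when the notice of appeal is served), so March 1, 1998 through April 15, 1998; done March 2, 1998 — within the window.
Step 3: the window is 7–36 days after March 2, 1998 (when the filing fee is paid), so March 9, 1998 through April 7, 1998; done April 6, 1998 — within the window.
Step 4: the window is 15–43 days after April 6, 1998 (when the record is requested), so April 21, 1998 through May 19, 1998; done April 22, 1998, which is between those dates.
Step 5: 30 days after April 6, 1998 (when the record is requested) is May 6, 1998; May 4, 1998 is within that limit.
Step 6: the window is 20–67 days after April 22, 1998 (when the opening brief is filed), so May 12, 1998 through June 28, 1998; done May 13, 1998, which is between those dates.
Step 7: 85 days after May 13, 1998 (when the reply brief is filed) is August 6, 1998; August 4, 1998 is within that limit.

Yes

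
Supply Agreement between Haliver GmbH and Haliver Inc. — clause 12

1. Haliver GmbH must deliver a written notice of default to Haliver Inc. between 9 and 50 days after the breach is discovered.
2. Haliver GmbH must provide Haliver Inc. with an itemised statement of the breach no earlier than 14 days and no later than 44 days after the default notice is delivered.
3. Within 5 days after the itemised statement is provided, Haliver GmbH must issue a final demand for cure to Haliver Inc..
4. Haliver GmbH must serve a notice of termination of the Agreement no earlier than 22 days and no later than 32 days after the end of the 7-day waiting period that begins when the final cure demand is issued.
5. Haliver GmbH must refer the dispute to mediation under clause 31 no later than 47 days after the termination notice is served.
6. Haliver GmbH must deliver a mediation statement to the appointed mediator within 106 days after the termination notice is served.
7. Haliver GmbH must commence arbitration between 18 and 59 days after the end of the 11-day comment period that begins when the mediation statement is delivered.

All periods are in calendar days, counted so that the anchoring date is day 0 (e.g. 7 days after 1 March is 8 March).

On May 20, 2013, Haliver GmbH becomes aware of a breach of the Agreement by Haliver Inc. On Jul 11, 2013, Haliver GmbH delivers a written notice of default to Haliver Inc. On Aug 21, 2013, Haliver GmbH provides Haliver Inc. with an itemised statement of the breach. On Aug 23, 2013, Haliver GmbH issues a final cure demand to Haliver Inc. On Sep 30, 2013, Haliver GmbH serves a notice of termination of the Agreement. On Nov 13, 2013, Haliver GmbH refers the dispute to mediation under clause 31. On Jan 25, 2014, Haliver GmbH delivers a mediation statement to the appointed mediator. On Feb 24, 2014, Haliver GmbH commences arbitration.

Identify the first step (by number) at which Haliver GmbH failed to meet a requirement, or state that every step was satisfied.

Step 1 — 9 and 50 days from May 20, 2013 (when the breach is discovered) are May 29, 2013 and Jul 9, 2013 respectively; done Jul 11, 2013 — 2 days after the window closed.

Step 1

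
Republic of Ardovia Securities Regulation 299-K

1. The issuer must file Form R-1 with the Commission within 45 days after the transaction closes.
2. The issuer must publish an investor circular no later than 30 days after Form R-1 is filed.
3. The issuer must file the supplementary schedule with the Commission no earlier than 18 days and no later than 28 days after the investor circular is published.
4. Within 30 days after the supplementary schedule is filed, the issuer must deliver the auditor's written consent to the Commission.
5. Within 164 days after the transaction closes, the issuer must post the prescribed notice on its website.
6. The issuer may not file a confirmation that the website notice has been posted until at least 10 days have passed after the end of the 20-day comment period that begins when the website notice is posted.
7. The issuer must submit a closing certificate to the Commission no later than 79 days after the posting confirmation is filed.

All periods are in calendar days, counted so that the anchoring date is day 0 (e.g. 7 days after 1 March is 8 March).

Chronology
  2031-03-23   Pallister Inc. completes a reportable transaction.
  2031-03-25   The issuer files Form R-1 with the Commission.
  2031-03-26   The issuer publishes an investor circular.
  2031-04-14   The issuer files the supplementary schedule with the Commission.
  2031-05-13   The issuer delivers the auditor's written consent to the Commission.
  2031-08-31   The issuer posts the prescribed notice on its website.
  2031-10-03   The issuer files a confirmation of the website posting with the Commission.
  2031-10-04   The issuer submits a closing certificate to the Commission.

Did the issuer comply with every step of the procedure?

Yes

(1) due by 2031-03-23 + 45 days = 2031-05-07; done 2031-03-25 — timely.
(2) due by 2031-03-25 + 30 days = 2031-04-24; 2031-03-26 is within that limit.
(3) the permitted window runs from 2031-03-26 + 18 = 2031-04-13 to 2031-03-26 + 28 = 2031-04-23; done 2031-04-14 — within the window.
(4) due by 2031-04-14 + 30 days = 2031-05-14; 2031-05-13 is within that limit.
(5) due by 2031-03-23 + 164 days = 2031-09-03; done 2031-08-31 — timely.
(6) permitted from 2031-09-20 + 10 days = 2031-09-30 onward; done 2031-10-03, after the minimum wait.
(7) due by 2031-10-03 + 79 days = 2031-12-21; 2031-10-04 is within that limit.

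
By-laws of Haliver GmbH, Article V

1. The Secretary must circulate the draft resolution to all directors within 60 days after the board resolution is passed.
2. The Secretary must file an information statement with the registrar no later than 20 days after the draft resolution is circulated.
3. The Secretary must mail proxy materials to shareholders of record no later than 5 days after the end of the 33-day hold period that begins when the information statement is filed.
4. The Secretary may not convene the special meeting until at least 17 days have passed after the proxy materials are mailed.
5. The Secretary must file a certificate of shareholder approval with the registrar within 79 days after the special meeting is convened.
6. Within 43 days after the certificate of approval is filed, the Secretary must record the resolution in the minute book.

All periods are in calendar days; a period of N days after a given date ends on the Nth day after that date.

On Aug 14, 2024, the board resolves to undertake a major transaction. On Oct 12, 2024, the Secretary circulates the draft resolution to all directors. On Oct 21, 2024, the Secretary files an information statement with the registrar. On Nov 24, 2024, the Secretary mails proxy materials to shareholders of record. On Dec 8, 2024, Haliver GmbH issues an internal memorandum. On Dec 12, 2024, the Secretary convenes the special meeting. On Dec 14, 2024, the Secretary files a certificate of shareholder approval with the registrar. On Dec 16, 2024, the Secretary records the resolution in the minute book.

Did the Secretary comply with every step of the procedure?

Yes

Step 1 — counting 60 days from Aug 14, 2024 (when the board resolution is passed) gives a deadline of Oct 13, 2024; done Oct 12, 2024 — timely.
Step 2 — counting 20 days from Oct 12, 2024 (when the draft resolution is circulated) gives a deadline of Nov 1, 2024; done Oct 21, 2024 — timely.
Step 3 — counting 5 days from Nov 23, 2024 (end of the 33-day hold period, which began when the information statement is filed on Oct 21, 2024) gives a deadline of Nov 28, 2024; Nov 24, 2024 is within that limit.
Step 4 — must wait 17 days from Nov 24, 2024 (when the proxy materials are mailed), so not before Dec 11, 2024; Dec 12, 2024 is on or after that date.
Step 5 — counting 79 days from Dec 12, 2024 (when the special meeting is convened) gives a deadline of Mar 1, 2025; Dec 14, 2024 is within that limit.
Step 6 — counting 43 days from Dec 14, 2024 (when the certificate of approval is filed) gives a deadline of Jan 26, 2025; completed Dec 16, 2024, before the deadline.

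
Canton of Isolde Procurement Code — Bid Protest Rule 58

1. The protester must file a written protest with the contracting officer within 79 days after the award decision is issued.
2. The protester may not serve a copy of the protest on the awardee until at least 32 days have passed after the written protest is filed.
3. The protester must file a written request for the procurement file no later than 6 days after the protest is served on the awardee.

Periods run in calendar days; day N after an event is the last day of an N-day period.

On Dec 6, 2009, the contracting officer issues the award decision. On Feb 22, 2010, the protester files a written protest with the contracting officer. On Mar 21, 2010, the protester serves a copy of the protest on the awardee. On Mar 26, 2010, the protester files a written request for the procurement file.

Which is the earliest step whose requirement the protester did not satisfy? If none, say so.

Step 1 — counting 79 days from Dec 6, 2009 (when the award decision is issued) gives a deadline of Feb 23, 2010; completed Feb 22, 2010, before the deadline.
Step 2 — must wait 32 days from Feb 22, 2010 (when the written protest is filed), so not before Mar 26, 2010; done Mar 21, 2010 — 5 days too early.
No need to go further; step 2 was not satisfied.

Step 2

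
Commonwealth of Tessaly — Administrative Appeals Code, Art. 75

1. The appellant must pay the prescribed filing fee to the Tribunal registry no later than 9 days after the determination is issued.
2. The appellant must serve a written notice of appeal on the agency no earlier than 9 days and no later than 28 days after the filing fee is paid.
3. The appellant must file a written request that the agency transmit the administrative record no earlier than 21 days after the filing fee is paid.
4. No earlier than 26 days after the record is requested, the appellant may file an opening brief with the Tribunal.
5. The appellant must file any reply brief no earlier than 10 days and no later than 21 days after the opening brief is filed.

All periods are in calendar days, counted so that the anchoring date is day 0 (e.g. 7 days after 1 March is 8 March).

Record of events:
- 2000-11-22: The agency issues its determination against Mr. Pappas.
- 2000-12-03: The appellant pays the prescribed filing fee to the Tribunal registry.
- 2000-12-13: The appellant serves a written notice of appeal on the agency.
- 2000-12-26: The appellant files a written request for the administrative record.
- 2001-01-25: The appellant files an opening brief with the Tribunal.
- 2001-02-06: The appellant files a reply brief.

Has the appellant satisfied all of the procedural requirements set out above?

No

Step 1 — counting 9 days from 2000-11-22 (when the determination is issued) gives a deadline of 2000-12-01; 2000-12-03 misses that deadline by 2 days.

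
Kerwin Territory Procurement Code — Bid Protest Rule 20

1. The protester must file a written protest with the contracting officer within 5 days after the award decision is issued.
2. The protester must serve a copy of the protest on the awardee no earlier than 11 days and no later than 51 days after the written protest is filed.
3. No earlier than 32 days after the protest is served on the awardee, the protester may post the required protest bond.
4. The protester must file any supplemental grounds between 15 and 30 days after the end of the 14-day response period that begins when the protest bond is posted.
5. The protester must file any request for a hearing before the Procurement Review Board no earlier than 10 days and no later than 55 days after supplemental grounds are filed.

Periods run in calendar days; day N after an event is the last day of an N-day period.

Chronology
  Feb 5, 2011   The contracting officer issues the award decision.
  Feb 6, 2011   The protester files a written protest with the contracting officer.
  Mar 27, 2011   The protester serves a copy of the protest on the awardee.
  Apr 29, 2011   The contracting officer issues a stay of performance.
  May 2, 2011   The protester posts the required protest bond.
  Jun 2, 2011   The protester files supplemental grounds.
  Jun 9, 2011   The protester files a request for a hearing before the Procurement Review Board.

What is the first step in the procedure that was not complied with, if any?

Step 5

(1) due by Feb 5, 2011 + 5 days = Feb 10, 2011; done Feb 6, 2011 — timely.
(2) the permitted window runs from Feb 6, 2011 + 11 = Feb 17, 2011 to Feb 6, 2011 + 51 = Mar 29, 2011; Mar 27, 2011 falls inside that range.
(3) permitted from Mar 27, 2011 + 32 days = Apr 28, 2011 onward; done May 2, 2011, after the minimum wait.
(4) the permitted window runs from May 16, 2011 + 15 = May 31, 2011 to May 16, 2011 + 30 = Jun 15, 2011; done Jun 2, 2011, which is between those dates.
(5) the permitted window runs from Jun 2, 2011 + 10 = Jun 12, 2011 to Jun 2, 2011 + 55 = Jul 27, 2011; Jun 9, 2011 is 3 days too early.
The procedure was therefore not followed at step 5.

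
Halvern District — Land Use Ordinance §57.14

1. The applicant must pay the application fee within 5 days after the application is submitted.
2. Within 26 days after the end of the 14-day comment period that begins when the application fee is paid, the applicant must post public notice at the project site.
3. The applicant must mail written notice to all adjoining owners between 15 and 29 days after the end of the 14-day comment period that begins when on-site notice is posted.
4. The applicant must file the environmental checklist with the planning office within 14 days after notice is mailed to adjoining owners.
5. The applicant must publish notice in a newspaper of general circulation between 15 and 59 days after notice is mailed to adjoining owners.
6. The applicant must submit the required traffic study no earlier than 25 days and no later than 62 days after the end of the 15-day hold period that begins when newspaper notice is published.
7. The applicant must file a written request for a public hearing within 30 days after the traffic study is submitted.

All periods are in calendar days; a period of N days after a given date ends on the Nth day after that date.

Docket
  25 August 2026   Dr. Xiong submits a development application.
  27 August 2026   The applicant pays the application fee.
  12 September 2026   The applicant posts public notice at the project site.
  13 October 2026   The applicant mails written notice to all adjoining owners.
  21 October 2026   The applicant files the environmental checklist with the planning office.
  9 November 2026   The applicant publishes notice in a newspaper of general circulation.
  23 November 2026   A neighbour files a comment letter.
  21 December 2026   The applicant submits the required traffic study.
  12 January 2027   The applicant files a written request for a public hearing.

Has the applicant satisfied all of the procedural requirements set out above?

Yes

Step 1: 5 days after 25 August 2026 (when the application is submitted) is 30 August 2026; 27 August 2026 is within that limit.
Step 2: 26 days after 10 September 2026 (end of the 14-day comment period, which began when the application fee is paid on 27 August 2026) is 6 October 2026; done 12 September 2026 — timely.
Step 3: the window is 15–29 days after 26 September 2026 (end of the 14-day comment period, which began when on-site notice is posted on 12 September 2026), so 11 October 2026 through 25 October 2026; done 13 October 2026, which is between those dates.
Step 4: 14 days after 13 October 2026 (when notice is mailed to adjoining owners) is 27 October 2026; 21 October 2026 is within that limit.
Step 5: the window is 15–59 days after 13 October 2026 (when notice is mailed to adjoining owners), so 28 October 2026 through 11 December 2026; done 9 November 2026, which is between those dates.
Step 6: the window is 25–62 days after 24 November 2026 (end of the 15-day hold period, which began when newspaper notice is published on 9 November 2026), so 19 December 2026 through 25 January 2027; done 21 December 2026 — within the window.
Step 7: 30 days after 21 December 2026 (when the traffic study is submitted) is 20 January 2027; completed 12 January 2027, before the deadline.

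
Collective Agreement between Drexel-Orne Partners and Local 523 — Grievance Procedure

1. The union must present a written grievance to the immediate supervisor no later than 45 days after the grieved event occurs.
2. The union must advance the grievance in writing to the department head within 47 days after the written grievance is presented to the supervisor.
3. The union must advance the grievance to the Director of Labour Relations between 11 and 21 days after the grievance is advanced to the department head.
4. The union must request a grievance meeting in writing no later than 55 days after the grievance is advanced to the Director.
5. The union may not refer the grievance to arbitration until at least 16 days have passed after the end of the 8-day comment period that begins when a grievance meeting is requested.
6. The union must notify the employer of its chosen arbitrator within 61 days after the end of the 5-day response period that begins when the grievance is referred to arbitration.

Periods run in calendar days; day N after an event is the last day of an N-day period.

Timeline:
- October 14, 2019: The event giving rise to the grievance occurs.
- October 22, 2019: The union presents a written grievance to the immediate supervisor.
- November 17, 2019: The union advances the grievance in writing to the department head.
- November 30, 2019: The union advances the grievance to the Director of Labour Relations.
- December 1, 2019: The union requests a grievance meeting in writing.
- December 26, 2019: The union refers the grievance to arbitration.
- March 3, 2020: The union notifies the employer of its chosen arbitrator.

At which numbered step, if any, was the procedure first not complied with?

Step 6

Step 1: 45 days after October 14, 2019 (when the grieved event occurs) is November 28, 2019; done October 22, 2019 — timely.
Step 2: 47 days after October 22, 2019 (when the written grievance is presented to the supervisor) is December 8, 2019; November 17, 2019 is within that limit.
Step 3: the window is 11–21 days after November 17, 2019 (when the grievance is advanced to the department head), so November 28, 2019 through December 8, 2019; done November 30, 2019 — within the window.
Step 4: 55 days after November 30, 2019 (when the grievance is advanced to the Director) is January 24, 2020; December 1, 2019 is within that limit.
Step 5: the earliest permitted date is 16 days after December 9, 2019 (end of the 8-day comment period, which began when a grievance meeting is requested on December 1, 2019), i.e. December 25, 2019; December 26, 2019 is on or after that date.
Step 6: 61 days after December 31, 2019 (end of the 5-day response period, which began when the grievance is referred to arbitration on December 26, 2019) is March 1, 2020; March 3, 2020 misses that deadline by 2 days.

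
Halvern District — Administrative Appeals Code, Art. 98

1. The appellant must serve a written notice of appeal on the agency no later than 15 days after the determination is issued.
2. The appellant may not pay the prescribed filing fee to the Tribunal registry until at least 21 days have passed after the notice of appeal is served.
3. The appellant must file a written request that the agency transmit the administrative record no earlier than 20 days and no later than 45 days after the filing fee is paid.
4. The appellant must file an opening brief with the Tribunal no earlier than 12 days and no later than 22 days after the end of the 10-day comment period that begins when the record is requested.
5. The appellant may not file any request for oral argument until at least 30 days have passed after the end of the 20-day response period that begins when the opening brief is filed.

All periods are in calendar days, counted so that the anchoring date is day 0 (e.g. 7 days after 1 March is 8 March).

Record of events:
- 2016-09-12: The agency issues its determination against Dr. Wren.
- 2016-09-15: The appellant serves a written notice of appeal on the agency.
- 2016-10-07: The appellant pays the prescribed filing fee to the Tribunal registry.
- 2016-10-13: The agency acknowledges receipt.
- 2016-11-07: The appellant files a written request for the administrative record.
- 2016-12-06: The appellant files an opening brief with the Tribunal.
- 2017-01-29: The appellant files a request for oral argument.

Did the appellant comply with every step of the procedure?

Step 1 — counting 15 days from 2016-09-12 (when the determination is issued) gives a deadline of 2016-09-27; done 2016-09-15 — timely.
Step 2 — must wait 21 days from 2016-09-15 (when the notice of appeal is served), so not before 2016-10-06; 2016-10-07 is on or after that date.
Step 3 — 20 and 45 days from 2016-10-07 (when the filing fee is paid) are 2016-10-27 and 2016-11-21 respectively; 2016-11-07 falls inside that range.
Step 4 — 12 and 22 days from 2016-11-17 (end of the 10-day comment period, which began when the record is requested on 2016-11-07) are 2016-11-29 and 2016-12-09 respectively; done 2016-12-06 — within the window.
Step 5 — must wait 30 days from 2016-12-26 (end of the 20-day response period, which began when the opening brief is filed on 2016-12-06), so not before 2017-01-25; 2017-01-29 is on or after that date.

Yes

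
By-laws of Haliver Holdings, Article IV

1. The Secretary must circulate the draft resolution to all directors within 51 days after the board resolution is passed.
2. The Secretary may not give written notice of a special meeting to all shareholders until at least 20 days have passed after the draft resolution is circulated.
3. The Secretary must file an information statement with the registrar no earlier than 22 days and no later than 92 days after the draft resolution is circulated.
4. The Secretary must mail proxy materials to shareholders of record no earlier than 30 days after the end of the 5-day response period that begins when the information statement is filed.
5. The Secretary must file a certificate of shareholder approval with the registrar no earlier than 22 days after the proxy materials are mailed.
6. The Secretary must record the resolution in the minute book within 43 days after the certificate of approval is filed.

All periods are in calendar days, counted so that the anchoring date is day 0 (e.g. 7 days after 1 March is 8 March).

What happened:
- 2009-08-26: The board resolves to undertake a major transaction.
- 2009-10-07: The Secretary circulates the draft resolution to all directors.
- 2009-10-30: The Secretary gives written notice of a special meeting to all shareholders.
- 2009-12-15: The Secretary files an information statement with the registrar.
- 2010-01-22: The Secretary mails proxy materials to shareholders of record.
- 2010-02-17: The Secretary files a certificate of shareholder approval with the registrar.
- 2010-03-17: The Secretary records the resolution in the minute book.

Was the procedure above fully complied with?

(1) due by 2009-08-26 + 51 days = 2009-10-16; 2009-10-07 is within that limit.
(2) permitted from 2009-10-07 + 20 days = 2009-10-27 onward; 2009-10-30 is on or after that date.
(3) the permitted window runs from 2009-10-07 + 22 = 2009-10-29 to 2009-10-07 + 92 = 2010-01-07; done 2009-12-15 — within the window.
(4) permitted from 2009-12-20 + 30 days = 2010-01-19 onward; done 2010-01-22 — permitted.
(5) permitted from 2010-01-22 + 22 days = 2010-02-13 onward; 2010-02-17 is on or after that date.
(6) due by 2010-02-17 + 43 days = 2010-04-01; completed 2010-03-17, before the deadline.

Yes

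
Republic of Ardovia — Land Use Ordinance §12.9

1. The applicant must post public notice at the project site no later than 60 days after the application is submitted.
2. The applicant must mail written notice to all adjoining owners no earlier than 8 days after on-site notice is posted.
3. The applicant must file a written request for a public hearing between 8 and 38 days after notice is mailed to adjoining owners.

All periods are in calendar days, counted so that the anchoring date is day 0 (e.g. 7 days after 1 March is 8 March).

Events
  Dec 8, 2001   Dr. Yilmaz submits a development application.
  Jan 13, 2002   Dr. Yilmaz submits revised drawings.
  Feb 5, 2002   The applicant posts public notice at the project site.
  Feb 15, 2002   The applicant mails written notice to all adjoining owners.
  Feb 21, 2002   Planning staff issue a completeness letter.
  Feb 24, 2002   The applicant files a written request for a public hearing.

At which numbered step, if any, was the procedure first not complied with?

None — every step was satisfied

Step 1: 60 days after Dec 8, 2001 (when the application is submitted) is Feb 6, 2002; completed Feb 5, 2002, before the deadline.
Step 2: the earliest permitted date is 8 days after Feb 5, 2002 (when on-site notice is posted), i.e. Feb 13, 2002; done Feb 15, 2002, after the minimum wait.
Step 3: the window is 8–38 days after Feb 15, 2002 (when notice is mailed to adjoining owners), so Feb 23, 2002 through Mar 25, 2002; done Feb 24, 2002, which is between those dates.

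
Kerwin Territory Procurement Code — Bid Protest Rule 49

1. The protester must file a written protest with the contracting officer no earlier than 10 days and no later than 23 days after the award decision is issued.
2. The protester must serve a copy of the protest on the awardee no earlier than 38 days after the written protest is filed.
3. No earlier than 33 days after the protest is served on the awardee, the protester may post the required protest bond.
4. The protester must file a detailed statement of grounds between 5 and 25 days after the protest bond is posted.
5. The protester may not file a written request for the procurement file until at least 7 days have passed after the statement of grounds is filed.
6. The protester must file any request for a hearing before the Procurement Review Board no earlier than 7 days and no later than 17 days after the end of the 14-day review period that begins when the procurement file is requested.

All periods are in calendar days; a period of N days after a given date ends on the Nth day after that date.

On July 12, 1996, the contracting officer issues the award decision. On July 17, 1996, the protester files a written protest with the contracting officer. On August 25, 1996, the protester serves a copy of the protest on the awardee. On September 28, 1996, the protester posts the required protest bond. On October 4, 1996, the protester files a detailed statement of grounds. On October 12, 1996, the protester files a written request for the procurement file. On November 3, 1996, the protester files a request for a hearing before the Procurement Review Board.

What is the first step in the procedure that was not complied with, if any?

Step 1

Step 1 — 10 and 23 days from July 12, 1996 (when the award decision is issued) are July 22, 1996 and August 4, 1996 respectively; July 17, 1996 is 5 days too early.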